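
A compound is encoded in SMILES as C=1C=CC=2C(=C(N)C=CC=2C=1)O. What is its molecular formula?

Heavy atoms from the SMILES: 10 C, 1 N, 1 O.
Implicit hydrogens by atom environment:
  6 × C (aromatic): 1 H each → 6
  4 × C (aromatic): no H
  1 × N: 2 H
  1 × O: 1 H
  Total hydrogens = 9.
Molecular formula: C10H9NO

C10H9NO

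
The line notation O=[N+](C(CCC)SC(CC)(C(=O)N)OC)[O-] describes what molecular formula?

Heavy atoms from the SMILES: 9 C, 2 N, 4 O, 1 S.
Implicit hydrogens by atom environment:
  3 × C: 3 H each → 9
  3 × C: 2 H each → 6
  3 × O: no H
  2 × C: no H
  1 × C: 1 H
  1 × N: 2 H
  1 × N (charge +1): no H
  1 × O (charge -1): no H
  1 × S: no H
  Total hydrogens = 18.
Molecular formula: C9H18N2O4S

C9H18N2O4S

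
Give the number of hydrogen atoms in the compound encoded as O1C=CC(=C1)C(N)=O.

Hydrogens are implicit in SMILES; fill each atom to its normal valence:
  3 × C (aromatic): 1 H each → 3
  1 × C (aromatic): no H
  1 × C: no H
  1 × N: 2 H
  1 × O (aromatic): no H
  1 × O: no H
  Total hydrogens = 5.

5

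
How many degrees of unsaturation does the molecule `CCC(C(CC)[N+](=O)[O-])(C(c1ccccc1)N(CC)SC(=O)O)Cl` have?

Molecular formula from the SMILES: C16H23ClN2O4S.
DoU = (2C + 2 + N − H − X)/2 = (2·16 + 2 + 2 − 23 − 1)/2 = 12/2 = 6.
(Structurally: 1 ring(s) + 5 π bond(s) = 6.)

6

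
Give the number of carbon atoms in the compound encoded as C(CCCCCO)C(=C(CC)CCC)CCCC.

17

The symbol for carbon appears 17 times in the SMILES.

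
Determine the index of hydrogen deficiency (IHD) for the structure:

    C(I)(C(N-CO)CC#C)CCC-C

2

Molecular formula from the SMILES: C10H18INO.
DoU = (2C + 2 + N − H − X)/2 = (2·10 + 2 + 1 − 18 − 1)/2 = 4/2 = 2.
(Structurally: 0 ring(s) + 2 π bond(s) = 2.)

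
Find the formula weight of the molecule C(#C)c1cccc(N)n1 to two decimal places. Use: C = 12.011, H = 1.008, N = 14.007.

Molecular formula: C7H6N2.
M = 7×12.011 + 6×1.008 + 2×14.007 = 118.14 g/mol.

118.14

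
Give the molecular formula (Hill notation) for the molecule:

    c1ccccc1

C6H6

Heavy atoms from the SMILES: 6 C.
Implicit hydrogens by atom environment:
  6 × C (aromatic): 1 H each → 6
  Total hydrogens = 6.
Molecular formula: C6H6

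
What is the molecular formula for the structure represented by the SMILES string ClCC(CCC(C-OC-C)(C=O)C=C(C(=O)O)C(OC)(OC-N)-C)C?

Heavy atoms from the SMILES: 17 C, 1 Cl, 1 N, 6 O.
Implicit hydrogens by atom environment:
  6 × C: 2 H each → 12
  5 × O: no H
  4 × C: 3 H each → 12
  4 × C: no H
  3 × C: 1 H each → 3
  1 × Cl: no H
  1 × N: 2 H
  1 × O: 1 H
  Total hydrogens = 30.
Molecular formula: C17H30ClNO6

C17H30ClNO6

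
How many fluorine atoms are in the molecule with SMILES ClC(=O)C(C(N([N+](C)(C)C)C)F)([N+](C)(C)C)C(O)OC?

1

The symbol for fluorine appears 1 time in the SMILES.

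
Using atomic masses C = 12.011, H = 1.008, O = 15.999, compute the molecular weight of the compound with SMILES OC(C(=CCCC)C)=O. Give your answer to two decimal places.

Molecular formula: C7H12O2.
M = 7×12.011 + 12×1.008 + 2×15.999 = 128.17 g/mol.

128.17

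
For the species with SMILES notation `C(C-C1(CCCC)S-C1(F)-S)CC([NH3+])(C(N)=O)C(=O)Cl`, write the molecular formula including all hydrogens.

C12H21ClFN2O2S2+

Heavy atoms from the SMILES: 12 C, 1 Cl, 1 F, 2 N, 2 O, 2 S.
Implicit hydrogens by atom environment:
  6 × C: 2 H each → 12
  5 × C: no H
  2 × O: no H
  1 × C: 3 H
  1 × Cl: no H
  1 × F: no H
  1 × N (charge +1): 3 H
  1 × N: 2 H
  1 × S: 1 H
  1 × S: no H
  Total hydrogens = 21.
Net charge +1.
Molecular formula: C12H21ClFN2O2S2+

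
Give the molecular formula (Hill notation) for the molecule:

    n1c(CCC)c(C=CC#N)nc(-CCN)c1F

Heavy atoms from the SMILES: 12 C, 1 F, 4 N.
Implicit hydrogens by atom environment:
  4 × C: 2 H each → 8
  4 × C (aromatic): no H
  2 × C: 1 H each → 2
  2 × N (aromatic): no H
  1 × C: 3 H
  1 × C: no H
  1 × F: no H
  1 × N: 2 H
  1 × N: no H
  Total hydrogens = 15.
Molecular formula: C12H15FN4

C12H15FN4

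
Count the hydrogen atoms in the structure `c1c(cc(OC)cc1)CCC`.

Hydrogens are implicit in SMILES; fill each atom to its normal valence:
  4 × C (aromatic): 1 H each → 4
  2 × C: 3 H each → 6
  2 × C: 2 H each → 4
  2 × C (aromatic): no H
  1 × O: no H
  Total hydrogens = 14.

14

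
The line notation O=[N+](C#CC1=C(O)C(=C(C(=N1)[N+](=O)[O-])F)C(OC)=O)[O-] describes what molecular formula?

C9H4FN3O7

Heavy atoms from the SMILES: 9 C, 1 F, 3 N, 7 O.
Implicit hydrogens by atom environment:
  5 × C (aromatic): no H
  4 × O: no H
  3 × C: no H
  2 × N (charge +1): no H
  2 × O (charge -1): no H
  1 × C: 3 H
  1 × F: no H
  1 × N (aromatic): no H
  1 × O: 1 H
  Total hydrogens = 4.
Molecular formula: C9H4FN3O7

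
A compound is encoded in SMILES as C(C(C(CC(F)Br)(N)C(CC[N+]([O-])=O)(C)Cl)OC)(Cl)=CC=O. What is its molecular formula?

C12H18BrCl2FN2O4

Heavy atoms from the SMILES: 1 Br, 12 C, 2 Cl, 1 F, 2 N, 4 O.
Implicit hydrogens by atom environment:
  4 × C: 1 H each → 4
  3 × C: 2 H each → 6
  3 × C: no H
  3 × O: no H
  2 × C: 3 H each → 6
  2 × Cl: no H
  1 × Br: no H
  1 × F: no H
  1 × N: 2 H
  1 × N (charge +1): no H
  1 × O (charge -1): no H
  Total hydrogens = 18.
Molecular formula: C12H18BrCl2FN2O4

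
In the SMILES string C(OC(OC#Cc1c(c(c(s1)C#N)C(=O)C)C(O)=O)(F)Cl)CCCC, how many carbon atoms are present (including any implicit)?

16

The symbol for carbon appears 16 times in the SMILES. Lowercase c denotes aromatic carbon and counts toward C.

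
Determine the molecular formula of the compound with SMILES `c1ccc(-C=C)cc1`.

C8H8

Heavy atoms from the SMILES: 8 C.
Implicit hydrogens by atom environment:
  5 × C (aromatic): 1 H each → 5
  1 × C: 2 H
  1 × C: 1 H
  1 × C (aromatic): no H
  Total hydrogens = 8.
Molecular formula: C8H8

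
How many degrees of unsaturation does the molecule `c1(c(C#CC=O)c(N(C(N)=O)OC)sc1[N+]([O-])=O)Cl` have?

Molecular formula from the SMILES: C9H6ClN3O5S.
DoU = (2C + 2 + N − H − X)/2 = (2·9 + 2 + 3 − 6 − 1)/2 = 16/2 = 8.
(Structurally: 1 ring(s) + 7 π bond(s) = 8.)

8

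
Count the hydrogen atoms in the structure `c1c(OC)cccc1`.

Hydrogens are implicit in SMILES; fill each atom to its normal valence:
  5 × C (aromatic): 1 H each → 5
  1 × C: 3 H
  1 × C (aromatic): no H
  1 × O: no H
  Total hydrogens = 8.

8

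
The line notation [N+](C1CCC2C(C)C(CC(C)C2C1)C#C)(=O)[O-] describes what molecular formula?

C14H21NO2

Heavy atoms from the SMILES: 14 C, 1 N, 2 O.
Implicit hydrogens by atom environment:
  7 × C: 1 H each → 7
  4 × C: 2 H each → 8
  2 × C: 3 H each → 6
  1 × C: no H
  1 × N (charge +1): no H
  1 × O: no H
  1 × O (charge -1): no H
  Total hydrogens = 21.
Molecular formula: C14H21NO2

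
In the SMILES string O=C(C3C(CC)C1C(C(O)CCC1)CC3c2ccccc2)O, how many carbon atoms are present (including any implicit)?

19

The symbol for carbon appears 19 times in the SMILES. Lowercase c denotes aromatic carbon and counts toward C.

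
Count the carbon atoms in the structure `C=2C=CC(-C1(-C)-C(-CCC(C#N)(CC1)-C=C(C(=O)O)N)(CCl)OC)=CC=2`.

20

The symbol for carbon appears 20 times in the SMILES. (Cl is a single chlorine, not C + l.)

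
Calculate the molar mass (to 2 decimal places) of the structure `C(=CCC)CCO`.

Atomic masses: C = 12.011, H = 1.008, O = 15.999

100.16

Molecular formula: C6H12O.
M = 6×12.011 + 12×1.008 + 1×15.999 = 100.16 g/mol.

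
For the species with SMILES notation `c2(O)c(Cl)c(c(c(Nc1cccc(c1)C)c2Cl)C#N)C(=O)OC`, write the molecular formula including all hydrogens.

Heavy atoms from the SMILES: 16 C, 2 Cl, 2 N, 3 O.
Implicit hydrogens by atom environment:
  8 × C (aromatic): no H
  4 × C (aromatic): 1 H each → 4
  2 × C: 3 H each → 6
  2 × C: no H
  2 × Cl: no H
  2 × O: no H
  1 × N: 1 H
  1 × N: no H
  1 × O: 1 H
  Total hydrogens = 12.
Molecular formula: C16H12Cl2N2O3

C16H12Cl2N2O3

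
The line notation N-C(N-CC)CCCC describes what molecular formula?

Heavy atoms from the SMILES: 7 C, 2 N.
Implicit hydrogens by atom environment:
  4 × C: 2 H each → 8
  2 × C: 3 H each → 6
  1 × C: 1 H
  1 × N: 2 H
  1 × N: 1 H
  Total hydrogens = 18.
Molecular formula: C7H18N2

C7H18N2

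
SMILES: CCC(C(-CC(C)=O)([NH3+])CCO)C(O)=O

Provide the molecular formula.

Heavy atoms from the SMILES: 10 C, 1 N, 4 O.
Implicit hydrogens by atom environment:
  4 × C: 2 H each → 8
  3 × C: no H
  2 × C: 3 H each → 6
  2 × O: 1 H each → 2
  2 × O: no H
  1 × C: 1 H
  1 × N (charge +1): 3 H
  Total hydrogens = 20.
Net charge +1.
Molecular formula: C10H20NO4+

C10H20NO4+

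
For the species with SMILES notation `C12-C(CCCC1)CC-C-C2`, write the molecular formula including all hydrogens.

Heavy atoms from the SMILES: 10 C.
Implicit hydrogens by atom environment:
  8 × C: 2 H each → 16
  2 × C: 1 H each → 2
  Total hydrogens = 18.
Molecular formula: C10H18

C10H18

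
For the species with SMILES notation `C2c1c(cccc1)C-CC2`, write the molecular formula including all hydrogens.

C10H12

Heavy atoms from the SMILES: 10 C.
Implicit hydrogens by atom environment:
  4 × C: 2 H each → 8
  4 × C (aromatic): 1 H each → 4
  2 × C (aromatic): no H
  Total hydrogens = 12.
Molecular formula: C10H12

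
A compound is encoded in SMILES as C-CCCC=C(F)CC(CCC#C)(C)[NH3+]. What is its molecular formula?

Heavy atoms from the SMILES: 13 C, 1 F, 1 N.
Implicit hydrogens by atom environment:
  6 × C: 2 H each → 12
  3 × C: no H
  2 × C: 3 H each → 6
  2 × C: 1 H each → 2
  1 × F: no H
  1 × N (charge +1): 3 H
  Total hydrogens = 23.
Net charge +1.
Molecular formula: C13H23FN+

C13H23FN+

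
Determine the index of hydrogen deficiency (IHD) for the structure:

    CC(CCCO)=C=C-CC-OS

2

Molecular formula from the SMILES: C9H16O2S.
DoU = (2C + 2 + N − H − X)/2 = (2·9 + 2 + 0 − 16 − 0)/2 = 4/2 = 2.
(Structurally: 0 ring(s) + 2 π bond(s) = 2.)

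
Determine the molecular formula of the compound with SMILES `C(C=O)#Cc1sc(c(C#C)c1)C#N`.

Heavy atoms from the SMILES: 10 C, 1 N, 1 O, 1 S.
Implicit hydrogens by atom environment:
  4 × C: no H
  3 × C (aromatic): no H
  2 × C: 1 H each → 2
  1 × C (aromatic): 1 H
  1 × N: no H
  1 × O: no H
  1 × S (aromatic): no H
  Total hydrogens = 3.
Molecular formula: C10H3NOS

C10H3NOS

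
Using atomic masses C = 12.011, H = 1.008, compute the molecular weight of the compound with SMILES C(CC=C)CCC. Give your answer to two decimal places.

Molecular formula: C7H14.
M = 7×12.011 + 14×1.008 = 98.19 g/mol.

98.19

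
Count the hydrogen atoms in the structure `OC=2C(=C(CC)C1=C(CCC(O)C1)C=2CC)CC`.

Hydrogens are implicit in SMILES; fill each atom to its normal valence:
  6 × C: 2 H each → 12
  6 × C (aromatic): no H
  3 × C: 3 H each → 9
  2 × O: 1 H each → 2
  1 × C: 1 H
  Total hydrogens = 24.

24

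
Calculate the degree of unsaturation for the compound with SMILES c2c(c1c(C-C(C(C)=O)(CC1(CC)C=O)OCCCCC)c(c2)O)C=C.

Molecular formula from the SMILES: C22H30O4.
DoU = (2C + 2 + N − H − X)/2 = (2·22 + 2 + 0 − 30 − 0)/2 = 16/2 = 8.
(Structurally: 2 ring(s) + 6 π bond(s) = 8.)

8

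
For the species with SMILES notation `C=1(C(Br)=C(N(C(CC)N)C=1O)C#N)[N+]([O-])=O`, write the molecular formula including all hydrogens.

Heavy atoms from the SMILES: 1 Br, 8 C, 4 N, 3 O.
Implicit hydrogens by atom environment:
  4 × C (aromatic): no H
  1 × Br: no H
  1 × C: 3 H
  1 × C: 2 H
  1 × C: 1 H
  1 × C: no H
  1 × N: 2 H
  1 × N (aromatic): no H
  1 × N (charge +1): no H
  1 × N: no H
  1 × O: 1 H
  1 × O: no H
  1 × O (charge -1): no H
  Total hydrogens = 9.
Molecular formula: C8H9BrN4O3

C8H9BrN4O3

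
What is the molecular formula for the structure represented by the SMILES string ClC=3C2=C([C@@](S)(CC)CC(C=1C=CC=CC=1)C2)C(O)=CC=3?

Heavy atoms from the SMILES: 18 C, 1 Cl, 1 O, 1 S.
Implicit hydrogens by atom environment:
  7 × C (aromatic): 1 H each → 7
  5 × C (aromatic): no H
  3 × C: 2 H each → 6
  1 × C: 3 H
  1 × C: 1 H
  1 × C: no H
  1 × Cl: no H
  1 × O: 1 H
  1 × S: 1 H
  Total hydrogens = 19.
Molecular formula: C18H19ClOS

C18H19ClOS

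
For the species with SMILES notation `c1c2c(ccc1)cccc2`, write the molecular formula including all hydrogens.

C10H8

Heavy atoms from the SMILES: 10 C.
Implicit hydrogens by atom environment:
  8 × C (aromatic): 1 H each → 8
  2 × C (aromatic): no H
  Total hydrogens = 8.
Molecular formula: C10H8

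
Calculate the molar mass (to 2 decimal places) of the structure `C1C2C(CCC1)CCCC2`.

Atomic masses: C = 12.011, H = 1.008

Molecular formula: C10H18.
M = 10×12.011 + 18×1.008 = 138.25 g/mol.

138.25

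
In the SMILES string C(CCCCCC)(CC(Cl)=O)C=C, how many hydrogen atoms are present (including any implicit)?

Hydrogens are implicit in SMILES; fill each atom to its normal valence:
  7 × C: 2 H each → 14
  2 × C: 1 H each → 2
  1 × C: 3 H
  1 × C: no H
  1 × Cl: no H
  1 × O: no H
  Total hydrogens = 19.

19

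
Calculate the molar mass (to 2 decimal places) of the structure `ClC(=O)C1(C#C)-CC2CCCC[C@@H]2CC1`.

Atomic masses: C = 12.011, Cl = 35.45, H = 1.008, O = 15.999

Molecular formula: C13H17ClO.
M = 13×12.011 + 1×35.45 + 17×1.008 + 1×15.999 = 224.73 g/mol.

224.73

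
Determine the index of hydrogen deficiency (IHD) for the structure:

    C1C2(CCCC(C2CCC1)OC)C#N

Molecular formula from the SMILES: C12H19NO.
DoU = (2C + 2 + N − H − X)/2 = (2·12 + 2 + 1 − 19 − 0)/2 = 8/2 = 4.
(Structurally: 2 ring(s) + 2 π bond(s) = 4.)

4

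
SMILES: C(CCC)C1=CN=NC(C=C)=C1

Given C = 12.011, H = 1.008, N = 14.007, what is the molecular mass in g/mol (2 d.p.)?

Molecular formula: C10H14N2.
M = 10×12.011 + 14×1.008 + 2×14.007 = 162.24 g/mol.

162.24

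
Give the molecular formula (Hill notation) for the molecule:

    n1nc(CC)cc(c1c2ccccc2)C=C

C14H14N2

Heavy atoms from the SMILES: 14 C, 2 N.
Implicit hydrogens by atom environment:
  6 × C (aromatic): 1 H each → 6
  4 × C (aromatic): no H
  2 × C: 2 H each → 4
  2 × N (aromatic): no H
  1 × C: 3 H
  1 × C: 1 H
  Total hydrogens = 14.
Molecular formula: C14H14N2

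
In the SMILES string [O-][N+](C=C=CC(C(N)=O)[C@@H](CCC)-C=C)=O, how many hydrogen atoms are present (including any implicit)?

16

Hydrogens are implicit in SMILES; fill each atom to its normal valence:
  5 × C: 1 H each → 5
  3 × C: 2 H each → 6
  2 × C: no H
  2 × O: no H
  1 × C: 3 H
  1 × N: 2 H
  1 × N (charge +1): no H
  1 × O (charge -1): no H
  Total hydrogens = 16.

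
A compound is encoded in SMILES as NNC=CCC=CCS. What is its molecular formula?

Heavy atoms from the SMILES: 6 C, 2 N, 1 S.
Implicit hydrogens by atom environment:
  4 × C: 1 H each → 4
  2 × C: 2 H each → 4
  1 × N: 2 H
  1 × N: 1 H
  1 × S: 1 H
  Total hydrogens = 12.
Molecular formula: C6H12N2S

C6H12N2S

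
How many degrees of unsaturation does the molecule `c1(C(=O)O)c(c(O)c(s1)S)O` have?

4

Molecular formula from the SMILES: C5H4O4S2.
DoU = (2C + 2 + N − H − X)/2 = (2·5 + 2 + 0 − 4 − 0)/2 = 8/2 = 4.
(Structurally: 1 ring(s) + 3 π bond(s) = 4.)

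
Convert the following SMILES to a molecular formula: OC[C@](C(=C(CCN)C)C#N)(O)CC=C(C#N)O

C12H17N3O3

Heavy atoms from the SMILES: 12 C, 3 N, 3 O.
Implicit hydrogens by atom environment:
  6 × C: no H
  4 × C: 2 H each → 8
  3 × O: 1 H each → 3
  2 × N: no H
  1 × C: 3 H
  1 × C: 1 H
  1 × N: 2 H
  Total hydrogens = 17.
Molecular formula: C12H17N3O3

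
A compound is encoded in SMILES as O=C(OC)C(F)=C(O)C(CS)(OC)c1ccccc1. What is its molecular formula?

C13H15FO4S

Heavy atoms from the SMILES: 13 C, 1 F, 4 O, 1 S.
Implicit hydrogens by atom environment:
  5 × C (aromatic): 1 H each → 5
  4 × C: no H
  3 × O: no H
  2 × C: 3 H each → 6
  1 × C: 2 H
  1 × C (aromatic): no H
  1 × F: no H
  1 × O: 1 H
  1 × S: 1 H
  Total hydrogens = 15.
Molecular formula: C13H15FO4S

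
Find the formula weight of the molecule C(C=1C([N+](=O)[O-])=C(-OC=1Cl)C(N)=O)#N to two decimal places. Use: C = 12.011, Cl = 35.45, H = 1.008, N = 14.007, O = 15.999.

Molecular formula: C6H2ClN3O4.
M = 6×12.011 + 1×35.45 + 2×1.008 + 3×14.007 + 4×15.999 = 215.55 g/mol.

215.55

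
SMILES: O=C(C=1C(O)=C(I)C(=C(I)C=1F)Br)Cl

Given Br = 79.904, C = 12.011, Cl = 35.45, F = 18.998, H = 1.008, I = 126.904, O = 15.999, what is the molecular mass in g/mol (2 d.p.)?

505.24

Molecular formula: C7HBrClFI2O2.
M = 1×79.904 + 7×12.011 + 1×35.45 + 1×18.998 + 1×1.008 + 2×126.904 + 2×15.999 = 505.24 g/mol.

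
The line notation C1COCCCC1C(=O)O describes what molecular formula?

Heavy atoms from the SMILES: 7 C, 3 O.
Implicit hydrogens by atom environment:
  5 × C: 2 H each → 10
  2 × O: no H
  1 × C: 1 H
  1 × C: no H
  1 × O: 1 H
  Total hydrogens = 12.
Molecular formula: C7H12O3

C7H12O3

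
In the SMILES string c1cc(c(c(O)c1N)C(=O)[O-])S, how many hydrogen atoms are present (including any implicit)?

Hydrogens are implicit in SMILES; fill each atom to its normal valence:
  4 × C (aromatic): no H
  2 × C (aromatic): 1 H each → 2
  1 × C: no H
  1 × N: 2 H
  1 × O: 1 H
  1 × O: no H
  1 × O (charge -1): no H
  1 × S: 1 H
  Total hydrogens = 6.

6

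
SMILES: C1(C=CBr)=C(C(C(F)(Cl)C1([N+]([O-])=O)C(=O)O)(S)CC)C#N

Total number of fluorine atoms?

1

The symbol for fluorine appears 1 time in the SMILES.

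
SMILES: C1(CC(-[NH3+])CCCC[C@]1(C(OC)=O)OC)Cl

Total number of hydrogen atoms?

21

Hydrogens are implicit in SMILES; fill each atom to its normal valence:
  5 × C: 2 H each → 10
  3 × O: no H
  2 × C: 3 H each → 6
  2 × C: 1 H each → 2
  2 × C: no H
  1 × Cl: no H
  1 × N (charge +1): 3 H
  Total hydrogens = 21.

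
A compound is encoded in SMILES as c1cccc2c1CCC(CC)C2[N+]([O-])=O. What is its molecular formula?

C12H15NO2

Heavy atoms from the SMILES: 12 C, 1 N, 2 O.
Implicit hydrogens by atom environment:
  4 × C (aromatic): 1 H each → 4
  3 × C: 2 H each → 6
  2 × C: 1 H each → 2
  2 × C (aromatic): no H
  1 × C: 3 H
  1 × N (charge +1): no H
  1 × O: no H
  1 × O (charge -1): no H
  Total hydrogens = 15.
Molecular formula: C12H15NO2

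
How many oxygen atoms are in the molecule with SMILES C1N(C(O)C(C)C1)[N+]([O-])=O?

3

The symbol for oxygen appears 3 times in the SMILES.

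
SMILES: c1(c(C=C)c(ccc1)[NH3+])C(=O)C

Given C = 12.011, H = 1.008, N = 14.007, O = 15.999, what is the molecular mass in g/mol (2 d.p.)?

Molecular formula: C10H12NO+.
M = 10×12.011 + 12×1.008 + 1×14.007 + 1×15.999 = 162.21 g/mol.

162.21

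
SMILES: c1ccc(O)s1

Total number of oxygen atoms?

1

The symbol for oxygen appears 1 time in the SMILES.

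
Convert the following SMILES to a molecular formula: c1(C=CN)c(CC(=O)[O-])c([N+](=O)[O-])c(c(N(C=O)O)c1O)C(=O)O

C12H10N3O9-

Heavy atoms from the SMILES: 12 C, 3 N, 9 O.
Implicit hydrogens by atom environment:
  6 × C (aromatic): no H
  4 × O: no H
  3 × C: 1 H each → 3
  3 × O: 1 H each → 3
  2 × C: no H
  2 × O (charge -1): no H
  1 × C: 2 H
  1 × N: 2 H
  1 × N: no H
  1 × N (charge +1): no H
  Total hydrogens = 10.
Net charge -1.
Molecular formula: C12H10N3O9-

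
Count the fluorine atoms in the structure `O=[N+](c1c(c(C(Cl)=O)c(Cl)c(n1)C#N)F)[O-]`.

The symbol for fluorine appears 1 time in the SMILES.

1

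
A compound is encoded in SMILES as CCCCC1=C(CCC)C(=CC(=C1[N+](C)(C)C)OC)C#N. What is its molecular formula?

Heavy atoms from the SMILES: 18 C, 2 N, 1 O.
Implicit hydrogens by atom environment:
  6 × C: 3 H each → 18
  5 × C: 2 H each → 10
  5 × C (aromatic): no H
  1 × C (aromatic): 1 H
  1 × C: no H
  1 × N (charge +1): no H
  1 × N: no H
  1 × O: no H
  Total hydrogens = 29.
Net charge +1.
Molecular formula: C18H29N2O+

C18H29N2O+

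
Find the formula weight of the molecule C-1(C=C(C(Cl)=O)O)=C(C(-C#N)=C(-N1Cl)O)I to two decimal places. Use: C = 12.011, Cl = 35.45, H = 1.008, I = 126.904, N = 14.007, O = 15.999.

372.93

Molecular formula: C8H3Cl2IN2O3.
M = 8×12.011 + 2×35.45 + 3×1.008 + 1×126.904 + 2×14.007 + 3×15.999 = 372.93 g/mol.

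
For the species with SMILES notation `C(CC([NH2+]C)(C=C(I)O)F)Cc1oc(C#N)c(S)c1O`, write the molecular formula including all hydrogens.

Heavy atoms from the SMILES: 12 C, 1 F, 1 I, 2 N, 3 O, 1 S.
Implicit hydrogens by atom environment:
  4 × C (aromatic): no H
  3 × C: 2 H each → 6
  3 × C: no H
  2 × O: 1 H each → 2
  1 × C: 3 H
  1 × C: 1 H
  1 × F: no H
  1 × I: no H
  1 × N (charge +1): 2 H
  1 × N: no H
  1 × O (aromatic): no H
  1 × S: 1 H
  Total hydrogens = 15.
Net charge +1.
Molecular formula: C12H15FIN2O3S+

C12H15FIN2O3S+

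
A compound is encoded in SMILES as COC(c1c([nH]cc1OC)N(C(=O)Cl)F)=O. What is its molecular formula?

C8H8ClFN2O4

Heavy atoms from the SMILES: 8 C, 1 Cl, 1 F, 2 N, 4 O.
Implicit hydrogens by atom environment:
  4 × O: no H
  3 × C (aromatic): no H
  2 × C: 3 H each → 6
  2 × C: no H
  1 × C (aromatic): 1 H
  1 × Cl: no H
  1 × F: no H
  1 × N (aromatic): 1 H
  1 × N: no H
  Total hydrogens = 8.
Molecular formula: C8H8ClFN2O4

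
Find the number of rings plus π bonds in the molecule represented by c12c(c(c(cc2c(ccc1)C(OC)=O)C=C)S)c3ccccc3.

13

Molecular formula from the SMILES: C20H16O2S.
DoU = (2C + 2 + N − H − X)/2 = (2·20 + 2 + 0 − 16 − 0)/2 = 26/2 = 13.
(Structurally: 3 ring(s) + 10 π bond(s) = 13.)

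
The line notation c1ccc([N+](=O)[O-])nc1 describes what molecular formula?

Heavy atoms from the SMILES: 5 C, 2 N, 2 O.
Implicit hydrogens by atom environment:
  4 × C (aromatic): 1 H each → 4
  1 × C (aromatic): no H
  1 × N (aromatic): no H
  1 × N (charge +1): no H
  1 × O: no H
  1 × O (charge -1): no H
  Total hydrogens = 4.
Molecular formula: C5H4N2O2

C5H4N2O2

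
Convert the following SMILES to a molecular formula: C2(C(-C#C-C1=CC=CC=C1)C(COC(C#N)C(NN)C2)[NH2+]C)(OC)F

C18H24FN4O2+

Heavy atoms from the SMILES: 18 C, 1 F, 4 N, 2 O.
Implicit hydrogens by atom environment:
  5 × C (aromatic): 1 H each → 5
  4 × C: 1 H each → 4
  4 × C: no H
  2 × C: 3 H each → 6
  2 × C: 2 H each → 4
  2 × O: no H
  1 × C (aromatic): no H
  1 × F: no H
  1 × N: 2 H
  1 × N (charge +1): 2 H
  1 × N: 1 H
  1 × N: no H
  Total hydrogens = 24.
Net charge +1.
Molecular formula: C18H24FN4O2+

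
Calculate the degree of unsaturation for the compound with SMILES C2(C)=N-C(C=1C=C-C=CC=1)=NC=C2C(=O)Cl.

9

Molecular formula from the SMILES: C12H9ClN2O.
DoU = (2C + 2 + N − H − X)/2 = (2·12 + 2 + 2 − 9 − 1)/2 = 18/2 = 9.
(Structurally: 2 ring(s) + 7 π bond(s) = 9.)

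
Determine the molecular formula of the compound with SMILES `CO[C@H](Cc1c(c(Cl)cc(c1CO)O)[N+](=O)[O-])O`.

Heavy atoms from the SMILES: 10 C, 1 Cl, 1 N, 6 O.
Implicit hydrogens by atom environment:
  5 × C (aromatic): no H
  3 × O: 1 H each → 3
  2 × C: 2 H each → 4
  2 × O: no H
  1 × C: 3 H
  1 × C (aromatic): 1 H
  1 × C: 1 H
  1 × Cl: no H
  1 × N (charge +1): no H
  1 × O (charge -1): no H
  Total hydrogens = 12.
Molecular formula: C10H12ClNO6

C10H12ClNO6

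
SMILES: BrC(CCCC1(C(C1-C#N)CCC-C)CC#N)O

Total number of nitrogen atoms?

The symbol for nitrogen appears 2 times in the SMILES.

2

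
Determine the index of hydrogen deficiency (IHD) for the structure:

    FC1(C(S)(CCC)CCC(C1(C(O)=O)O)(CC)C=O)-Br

3

Molecular formula from the SMILES: C13H20BrFO4S.
DoU = (2C + 2 + N − H − X)/2 = (2·13 + 2 + 0 − 20 − 2)/2 = 6/2 = 3.
(Structurally: 1 ring(s) + 2 π bond(s) = 3.)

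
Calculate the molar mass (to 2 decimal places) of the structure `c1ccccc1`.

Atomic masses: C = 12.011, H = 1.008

Molecular formula: C6H6.
M = 6×12.011 + 6×1.008 = 78.11 g/mol.

78.11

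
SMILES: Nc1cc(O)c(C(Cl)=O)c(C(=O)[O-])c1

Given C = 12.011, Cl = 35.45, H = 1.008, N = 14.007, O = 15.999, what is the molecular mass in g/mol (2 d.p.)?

Molecular formula: C8H5ClNO4-.
M = 8×12.011 + 1×35.45 + 5×1.008 + 1×14.007 + 4×15.999 = 214.58 g/mol.

214.58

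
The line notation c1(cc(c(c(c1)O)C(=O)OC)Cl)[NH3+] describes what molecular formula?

Heavy atoms from the SMILES: 8 C, 1 Cl, 1 N, 3 O.
Implicit hydrogens by atom environment:
  4 × C (aromatic): no H
  2 × C (aromatic): 1 H each → 2
  2 × O: no H
  1 × C: 3 H
  1 × C: no H
  1 × Cl: no H
  1 × N (charge +1): 3 H
  1 × O: 1 H
  Total hydrogens = 9.
Net charge +1.
Molecular formula: C8H9ClNO3+

C8H9ClNO3+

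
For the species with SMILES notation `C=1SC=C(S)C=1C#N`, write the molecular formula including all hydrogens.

Heavy atoms from the SMILES: 5 C, 1 N, 2 S.
Implicit hydrogens by atom environment:
  2 × C (aromatic): 1 H each → 2
  2 × C (aromatic): no H
  1 × C: no H
  1 × N: no H
  1 × S: 1 H
  1 × S (aromatic): no H
  Total hydrogens = 3.
Molecular formula: C5H3NS2

C5H3NS2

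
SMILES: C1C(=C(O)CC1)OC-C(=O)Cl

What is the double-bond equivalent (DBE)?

3

Molecular formula from the SMILES: C7H9ClO3.
DoU = (2C + 2 + N − H − X)/2 = (2·7 + 2 + 0 − 9 − 1)/2 = 6/2 = 3.
(Structurally: 1 ring(s) + 2 π bond(s) = 3.)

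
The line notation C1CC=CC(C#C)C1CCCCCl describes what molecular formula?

Heavy atoms from the SMILES: 12 C, 1 Cl.
Implicit hydrogens by atom environment:
  6 × C: 2 H each → 12
  5 × C: 1 H each → 5
  1 × C: no H
  1 × Cl: no H
  Total hydrogens = 17.
Molecular formula: C12H17Cl

C12H17Cl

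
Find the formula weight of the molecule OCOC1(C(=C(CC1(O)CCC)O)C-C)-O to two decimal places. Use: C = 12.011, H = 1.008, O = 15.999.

Molecular formula: C11H20O5.
M = 11×12.011 + 20×1.008 + 5×15.999 = 232.28 g/mol.

232.28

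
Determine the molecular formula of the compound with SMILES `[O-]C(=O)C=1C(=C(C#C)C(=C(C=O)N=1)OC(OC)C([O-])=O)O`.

Heavy atoms from the SMILES: 12 C, 1 N, 8 O.
Implicit hydrogens by atom environment:
  5 × C (aromatic): no H
  5 × O: no H
  3 × C: 1 H each → 3
  3 × C: no H
  2 × O (charge -1): no H
  1 × C: 3 H
  1 × N (aromatic): no H
  1 × O: 1 H
  Total hydrogens = 7.
Net charge -2.
Molecular formula: [C12H7NO8]2-

[C12H7NO8]2-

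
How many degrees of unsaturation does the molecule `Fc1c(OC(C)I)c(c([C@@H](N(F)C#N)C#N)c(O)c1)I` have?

Molecular formula from the SMILES: C11H7F2I2N3O2.
DoU = (2C + 2 + N − H − X)/2 = (2·11 + 2 + 3 − 7 − 4)/2 = 16/2 = 8.
(Structurally: 1 ring(s) + 7 π bond(s) = 8.)

8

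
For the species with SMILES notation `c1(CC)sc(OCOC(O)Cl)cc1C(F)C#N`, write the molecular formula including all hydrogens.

Heavy atoms from the SMILES: 10 C, 1 Cl, 1 F, 1 N, 3 O, 1 S.
Implicit hydrogens by atom environment:
  3 × C (aromatic): no H
  2 × C: 2 H each → 4
  2 × C: 1 H each → 2
  2 × O: no H
  1 × C: 3 H
  1 × C (aromatic): 1 H
  1 × C: no H
  1 × Cl: no H
  1 × F: no H
  1 × N: no H
  1 × O: 1 H
  1 × S (aromatic): no H
  Total hydrogens = 11.
Molecular formula: C10H11ClFNO3S

C10H11ClFNO3S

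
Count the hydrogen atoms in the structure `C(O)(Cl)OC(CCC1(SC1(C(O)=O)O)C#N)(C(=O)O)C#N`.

Hydrogens are implicit in SMILES; fill each atom to its normal valence:
  7 × C: no H
  4 × O: 1 H each → 4
  3 × O: no H
  2 × C: 2 H each → 4
  2 × N: no H
  1 × C: 1 H
  1 × Cl: no H
  1 × S: no H
  Total hydrogens = 9.

9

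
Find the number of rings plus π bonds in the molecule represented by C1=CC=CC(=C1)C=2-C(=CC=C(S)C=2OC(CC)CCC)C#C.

Molecular formula from the SMILES: C20H22OS.
DoU = (2C + 2 + N − H − X)/2 = (2·20 + 2 + 0 − 22 − 0)/2 = 20/2 = 10.
(Structurally: 2 ring(s) + 8 π bond(s) = 10.)

10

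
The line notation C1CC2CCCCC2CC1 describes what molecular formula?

Heavy atoms from the SMILES: 10 C.
Implicit hydrogens by atom environment:
  8 × C: 2 H each → 16
  2 × C: 1 H each → 2
  Total hydrogens = 18.
Molecular formula: C10H18

C10H18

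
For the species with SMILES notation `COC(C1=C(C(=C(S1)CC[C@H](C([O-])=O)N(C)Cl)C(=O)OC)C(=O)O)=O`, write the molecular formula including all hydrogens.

C14H15ClNO8S-

Heavy atoms from the SMILES: 14 C, 1 Cl, 1 N, 8 O, 1 S.
Implicit hydrogens by atom environment:
  6 × O: no H
  4 × C (aromatic): no H
  4 × C: no H
  3 × C: 3 H each → 9
  2 × C: 2 H each → 4
  1 × C: 1 H
  1 × Cl: no H
  1 × N: no H
  1 × O: 1 H
  1 × O (charge -1): no H
  1 × S (aromatic): no H
  Total hydrogens = 15.
Net charge -1.
Molecular formula: C14H15ClNO8S-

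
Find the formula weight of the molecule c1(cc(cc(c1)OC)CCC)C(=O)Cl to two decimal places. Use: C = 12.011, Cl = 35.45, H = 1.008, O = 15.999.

Molecular formula: C11H13ClO2.
M = 11×12.011 + 1×35.45 + 13×1.008 + 2×15.999 = 212.67 g/mol.

212.67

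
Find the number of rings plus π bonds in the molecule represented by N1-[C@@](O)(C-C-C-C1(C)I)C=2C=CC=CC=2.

5

Molecular formula from the SMILES: C12H16INO.
DoU = (2C + 2 + N − H − X)/2 = (2·12 + 2 + 1 − 16 − 1)/2 = 10/2 = 5.
(Structurally: 2 ring(s) + 3 π bond(s) = 5.)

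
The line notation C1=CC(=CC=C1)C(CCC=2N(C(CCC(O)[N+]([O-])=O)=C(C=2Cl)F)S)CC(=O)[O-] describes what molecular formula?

Heavy atoms from the SMILES: 18 C, 1 Cl, 1 F, 2 N, 5 O, 1 S.
Implicit hydrogens by atom environment:
  5 × C: 2 H each → 10
  5 × C (aromatic): 1 H each → 5
  5 × C (aromatic): no H
  2 × C: 1 H each → 2
  2 × O: no H
  2 × O (charge -1): no H
  1 × C: no H
  1 × Cl: no H
  1 × F: no H
  1 × N (aromatic): no H
  1 × N (charge +1): no H
  1 × O: 1 H
  1 × S: 1 H
  Total hydrogens = 19.
Net charge -1.
Molecular formula: C18H19ClFN2O5S-

C18H19ClFN2O5S-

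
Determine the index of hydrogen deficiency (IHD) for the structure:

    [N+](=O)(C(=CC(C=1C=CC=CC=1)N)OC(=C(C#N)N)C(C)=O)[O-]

10

Molecular formula from the SMILES: C14H14N4O4.
DoU = (2C + 2 + N − H − X)/2 = (2·14 + 2 + 4 − 14 − 0)/2 = 20/2 = 10.
(Structurally: 1 ring(s) + 9 π bond(s) = 10.)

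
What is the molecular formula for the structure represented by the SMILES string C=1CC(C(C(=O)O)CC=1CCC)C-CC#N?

C13H19NO2

Heavy atoms from the SMILES: 13 C, 1 N, 2 O.
Implicit hydrogens by atom environment:
  6 × C: 2 H each → 12
  3 × C: 1 H each → 3
  3 × C: no H
  1 × C: 3 H
  1 × N: no H
  1 × O: 1 H
  1 × O: no H
  Total hydrogens = 19.
Molecular formula: C13H19NO2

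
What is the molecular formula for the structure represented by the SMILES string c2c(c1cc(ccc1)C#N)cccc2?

C13H9N

Heavy atoms from the SMILES: 13 C, 1 N.
Implicit hydrogens by atom environment:
  9 × C (aromatic): 1 H each → 9
  3 × C (aromatic): no H
  1 × C: no H
  1 × N: no H
  Total hydrogens = 9.
Molecular formula: C13H9N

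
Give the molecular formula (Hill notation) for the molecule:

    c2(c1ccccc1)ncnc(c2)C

C11H10N2

Heavy atoms from the SMILES: 11 C, 2 N.
Implicit hydrogens by atom environment:
  7 × C (aromatic): 1 H each → 7
  3 × C (aromatic): no H
  2 × N (aromatic): no H
  1 × C: 3 H
  Total hydrogens = 10.
Molecular formula: C11H10N2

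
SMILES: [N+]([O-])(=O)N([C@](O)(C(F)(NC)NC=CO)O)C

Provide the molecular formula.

C6H13FN4O5

Heavy atoms from the SMILES: 6 C, 1 F, 4 N, 5 O.
Implicit hydrogens by atom environment:
  3 × O: 1 H each → 3
  2 × C: 3 H each → 6
  2 × C: 1 H each → 2
  2 × C: no H
  2 × N: 1 H each → 2
  1 × F: no H
  1 × N: no H
  1 × N (charge +1): no H
  1 × O: no H
  1 × O (charge -1): no H
  Total hydrogens = 13.
Molecular formula: C6H13FN4O5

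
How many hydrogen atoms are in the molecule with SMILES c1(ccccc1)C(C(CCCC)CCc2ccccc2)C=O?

26

Hydrogens are implicit in SMILES; fill each atom to its normal valence:
  10 × C (aromatic): 1 H each → 10
  5 × C: 2 H each → 10
  3 × C: 1 H each → 3
  2 × C (aromatic): no H
  1 × C: 3 H
  1 × O: no H
  Total hydrogens = 26.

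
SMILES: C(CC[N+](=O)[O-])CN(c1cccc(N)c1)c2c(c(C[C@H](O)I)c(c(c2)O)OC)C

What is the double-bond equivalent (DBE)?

9

Molecular formula from the SMILES: C20H26IN3O5.
DoU = (2C + 2 + N − H − X)/2 = (2·20 + 2 + 3 − 26 − 1)/2 = 18/2 = 9.
(Structurally: 2 ring(s) + 7 π bond(s) = 9.)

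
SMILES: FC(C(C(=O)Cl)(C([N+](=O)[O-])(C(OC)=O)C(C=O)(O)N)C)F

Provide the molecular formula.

C9H11ClF2N2O7

Heavy atoms from the SMILES: 9 C, 1 Cl, 2 F, 2 N, 7 O.
Implicit hydrogens by atom environment:
  5 × C: no H
  5 × O: no H
  2 × C: 3 H each → 6
  2 × C: 1 H each → 2
  2 × F: no H
  1 × Cl: no H
  1 × N: 2 H
  1 × N (charge +1): no H
  1 × O: 1 H
  1 × O (charge -1): no H
  Total hydrogens = 11.
Molecular formula: C9H11ClF2N2O7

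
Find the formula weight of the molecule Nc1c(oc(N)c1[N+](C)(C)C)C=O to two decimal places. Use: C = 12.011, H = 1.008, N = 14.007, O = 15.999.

Molecular formula: C8H14N3O2+.
M = 8×12.011 + 14×1.008 + 3×14.007 + 2×15.999 = 184.22 g/mol.

184.22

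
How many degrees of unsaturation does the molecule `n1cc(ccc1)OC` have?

Molecular formula from the SMILES: C6H7NO.
DoU = (2C + 2 + N − H − X)/2 = (2·6 + 2 + 1 − 7 − 0)/2 = 8/2 = 4.
(Structurally: 1 ring(s) + 3 π bond(s) = 4.)

4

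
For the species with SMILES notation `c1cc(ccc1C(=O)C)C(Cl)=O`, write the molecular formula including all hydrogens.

Heavy atoms from the SMILES: 9 C, 1 Cl, 2 O.
Implicit hydrogens by atom environment:
  4 × C (aromatic): 1 H each → 4
  2 × C (aromatic): no H
  2 × C: no H
  2 × O: no H
  1 × C: 3 H
  1 × Cl: no H
  Total hydrogens = 7.
Molecular formula: C9H7ClO2

C9H7ClO2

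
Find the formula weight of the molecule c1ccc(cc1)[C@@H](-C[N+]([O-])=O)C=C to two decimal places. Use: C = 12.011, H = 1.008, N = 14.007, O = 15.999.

177.20

Molecular formula: C10H11NO2.
M = 10×12.011 + 11×1.008 + 1×14.007 + 2×15.999 = 177.20 g/mol.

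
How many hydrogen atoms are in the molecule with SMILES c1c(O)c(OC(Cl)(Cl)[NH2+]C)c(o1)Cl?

Hydrogens are implicit in SMILES; fill each atom to its normal valence:
  3 × C (aromatic): no H
  3 × Cl: no H
  1 × C: 3 H
  1 × C (aromatic): 1 H
  1 × C: no H
  1 × N (charge +1): 2 H
  1 × O: 1 H
  1 × O (aromatic): no H
  1 × O: no H
  Total hydrogens = 7.

7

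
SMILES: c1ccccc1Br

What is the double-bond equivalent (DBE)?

Molecular formula from the SMILES: C6H5Br.
DoU = (2C + 2 + N − H − X)/2 = (2·6 + 2 + 0 − 5 − 1)/2 = 8/2 = 4.
(Structurally: 1 ring(s) + 3 π bond(s) = 4.)

4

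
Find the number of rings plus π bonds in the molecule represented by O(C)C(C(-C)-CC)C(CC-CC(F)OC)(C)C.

0

Molecular formula from the SMILES: C14H29FO2.
DoU = (2C + 2 + N − H − X)/2 = (2·14 + 2 + 0 − 29 − 1)/2 = 0/2 = 0.
(Structurally: 0 ring(s) + 0 π bond(s) = 0.)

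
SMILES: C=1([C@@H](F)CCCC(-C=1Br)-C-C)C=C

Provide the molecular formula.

Heavy atoms from the SMILES: 1 Br, 11 C, 1 F.
Implicit hydrogens by atom environment:
  5 × C: 2 H each → 10
  3 × C: 1 H each → 3
  2 × C: no H
  1 × Br: no H
  1 × C: 3 H
  1 × F: no H
  Total hydrogens = 16.
Molecular formula: C11H16BrF

C11H16BrF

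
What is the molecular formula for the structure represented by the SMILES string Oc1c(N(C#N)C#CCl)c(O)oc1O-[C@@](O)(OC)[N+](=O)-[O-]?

Heavy atoms from the SMILES: 9 C, 1 Cl, 3 N, 8 O.
Implicit hydrogens by atom environment:
  4 × C (aromatic): no H
  4 × C: no H
  3 × O: 1 H each → 3
  3 × O: no H
  2 × N: no H
  1 × C: 3 H
  1 × Cl: no H
  1 × N (charge +1): no H
  1 × O (aromatic): no H
  1 × O (charge -1): no H
  Total hydrogens = 6.
Molecular formula: C9H6ClN3O8

C9H6ClN3O8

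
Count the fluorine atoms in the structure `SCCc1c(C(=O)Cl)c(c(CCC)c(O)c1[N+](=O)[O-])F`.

The symbol for fluorine appears 1 time in the SMILES.

1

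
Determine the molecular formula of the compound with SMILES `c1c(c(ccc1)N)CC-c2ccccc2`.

Heavy atoms from the SMILES: 14 C, 1 N.
Implicit hydrogens by atom environment:
  9 × C (aromatic): 1 H each → 9
  3 × C (aromatic): no H
  2 × C: 2 H each → 4
  1 × N: 2 H
  Total hydrogens = 15.
Molecular formula: C14H15N

C14H15N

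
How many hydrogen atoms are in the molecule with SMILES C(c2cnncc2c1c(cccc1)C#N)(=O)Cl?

Hydrogens are implicit in SMILES; fill each atom to its normal valence:
  6 × C (aromatic): 1 H each → 6
  4 × C (aromatic): no H
  2 × C: no H
  2 × N (aromatic): no H
  1 × Cl: no H
  1 × N: no H
  1 × O: no H
  Total hydrogens = 6.

6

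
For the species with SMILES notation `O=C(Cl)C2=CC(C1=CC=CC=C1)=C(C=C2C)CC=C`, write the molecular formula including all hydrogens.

C17H15ClO

Heavy atoms from the SMILES: 17 C, 1 Cl, 1 O.
Implicit hydrogens by atom environment:
  7 × C (aromatic): 1 H each → 7
  5 × C (aromatic): no H
  2 × C: 2 H each → 4
  1 × C: 3 H
  1 × C: 1 H
  1 × C: no H
  1 × Cl: no H
  1 × O: no H
  Total hydrogens = 15.
Molecular formula: C17H15ClO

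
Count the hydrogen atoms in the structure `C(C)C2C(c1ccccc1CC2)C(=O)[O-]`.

Hydrogens are implicit in SMILES; fill each atom to its normal valence:
  4 × C (aromatic): 1 H each → 4
  3 × C: 2 H each → 6
  2 × C: 1 H each → 2
  2 × C (aromatic): no H
  1 × C: 3 H
  1 × C: no H
  1 × O: no H
  1 × O (charge -1): no H
  Total hydrogens = 15.

15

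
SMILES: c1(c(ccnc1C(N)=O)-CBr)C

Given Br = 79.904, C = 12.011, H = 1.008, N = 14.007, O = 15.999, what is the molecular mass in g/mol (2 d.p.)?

Molecular formula: C8H9BrN2O.
M = 1×79.904 + 8×12.011 + 9×1.008 + 2×14.007 + 1×15.999 = 229.08 g/mol.

229.08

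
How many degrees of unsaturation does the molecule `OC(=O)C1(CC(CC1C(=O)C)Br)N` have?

Molecular formula from the SMILES: C8H12BrNO3.
DoU = (2C + 2 + N − H − X)/2 = (2·8 + 2 + 1 − 12 − 1)/2 = 6/2 = 3.
(Structurally: 1 ring(s) + 2 π bond(s) = 3.)

3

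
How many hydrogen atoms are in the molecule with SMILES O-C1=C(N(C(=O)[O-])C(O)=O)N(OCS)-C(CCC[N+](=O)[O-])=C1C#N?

11

Hydrogens are implicit in SMILES; fill each atom to its normal valence:
  4 × C: 2 H each → 8
  4 × C (aromatic): no H
  4 × O: no H
  3 × C: no H
  2 × N: no H
  2 × O: 1 H each → 2
  2 × O (charge -1): no H
  1 × N (aromatic): no H
  1 × N (charge +1): no H
  1 × S: 1 H
  Total hydrogens = 11.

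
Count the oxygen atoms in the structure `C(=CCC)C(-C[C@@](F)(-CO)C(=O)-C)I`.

2

The symbol for oxygen appears 2 times in the SMILES.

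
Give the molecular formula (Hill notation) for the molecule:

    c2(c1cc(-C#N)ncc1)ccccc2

C12H8N2

Heavy atoms from the SMILES: 12 C, 2 N.
Implicit hydrogens by atom environment:
  8 × C (aromatic): 1 H each → 8
  3 × C (aromatic): no H
  1 × C: no H
  1 × N (aromatic): no H
  1 × N: no H
  Total hydrogens = 8.
Molecular formula: C12H8N2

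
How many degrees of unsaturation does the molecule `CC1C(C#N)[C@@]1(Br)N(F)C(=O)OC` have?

4

Molecular formula from the SMILES: C7H8BrFN2O2.
DoU = (2C + 2 + N − H − X)/2 = (2·7 + 2 + 2 − 8 − 2)/2 = 8/2 = 4.
(Structurally: 1 ring(s) + 3 π bond(s) = 4.)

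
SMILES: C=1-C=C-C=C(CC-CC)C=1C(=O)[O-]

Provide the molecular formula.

C11H13O2-

Heavy atoms from the SMILES: 11 C, 2 O.
Implicit hydrogens by atom environment:
  4 × C (aromatic): 1 H each → 4
  3 × C: 2 H each → 6
  2 × C (aromatic): no H
  1 × C: 3 H
  1 × C: no H
  1 × O: no H
  1 × O (charge -1): no H
  Total hydrogens = 13.
Net charge -1.
Molecular formula: C11H13O2-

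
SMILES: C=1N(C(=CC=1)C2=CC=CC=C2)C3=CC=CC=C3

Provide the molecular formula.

Heavy atoms from the SMILES: 16 C, 1 N.
Implicit hydrogens by atom environment:
  13 × C (aromatic): 1 H each → 13
  3 × C (aromatic): no H
  1 × N (aromatic): no H
  Total hydrogens = 13.
Molecular formula: C16H13N

C16H13N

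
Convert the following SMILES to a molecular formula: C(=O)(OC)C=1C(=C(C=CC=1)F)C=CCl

Heavy atoms from the SMILES: 10 C, 1 Cl, 1 F, 2 O.
Implicit hydrogens by atom environment:
  3 × C (aromatic): 1 H each → 3
  3 × C (aromatic): no H
  2 × C: 1 H each → 2
  2 × O: no H
  1 × C: 3 H
  1 × C: no H
  1 × Cl: no H
  1 × F: no H
  Total hydrogens = 8.
Molecular formula: C10H8ClFO2

C10H8ClFO2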